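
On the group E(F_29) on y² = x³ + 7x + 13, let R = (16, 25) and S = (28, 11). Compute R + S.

(21, 5)

(16, 25) + (28, 11). λ = (11 - 25)/(28 - 16) ≡ 15/12 mod 29. 12⁻¹ ≡ 17 (mod 29) since 12·17 = 204 ≡ 1, so λ ≡ 23.
  x = λ² - 16 - 28 = 529 - 44 ≡ 21; y = λ·(16 - 21) - 25 ≡ 5. → (21, 5)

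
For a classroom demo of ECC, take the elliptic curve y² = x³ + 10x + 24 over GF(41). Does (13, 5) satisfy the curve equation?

y² = 5² ≡ 25; x³ + 10x + 24 = 2351 ≡ 14 (mod 41). 25 ≠ 14.

no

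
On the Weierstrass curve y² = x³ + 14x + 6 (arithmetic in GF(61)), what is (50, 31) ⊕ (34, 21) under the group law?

(26, 45)

(50, 31) + (34, 21). λ = (21 - 31)/(34 - 50) ≡ 51/45 mod 61. 45⁻¹ ≡ 19 (mod 61), so λ ≡ 54.
  x = λ² - 50 - 34 = 2916 - 84 ≡ 26; y = λ·(50 - 26) - 31 ≡ 45. → (26, 45)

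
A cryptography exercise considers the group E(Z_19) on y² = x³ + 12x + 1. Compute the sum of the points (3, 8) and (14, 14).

(3, 8) + (14, 14). λ = (14 - 8)/(14 - 3) ≡ 6/11 mod 19. 11⁻¹ ≡ 7 (mod 19), so λ ≡ 4.
  x = λ² - 3 - 14 = 16 - 17 ≡ 18; y = λ·(3 - 18) - 8 ≡ 8. → (18, 8)

(18, 8)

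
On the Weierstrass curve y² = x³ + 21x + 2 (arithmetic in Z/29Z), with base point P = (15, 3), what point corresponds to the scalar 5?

Double-and-add on 5 = (101)₂. Start with P = (15, 3) for the leading 1-bit.
double: tangent at (15, 3): λ = (3·15² + 21)/(2·3) ≡ 0/6. 6⁻¹ ≡ 5 (mod 29) since 6·5 = 30 ≡ 1, so λ ≡ 0·5 ≡ 0.
  x = λ² - 15 - 15 = 0 - 30 ≡ 28; y = λ·(15 - 28) - 3 ≡ 26. → (28, 26)
double: tangent at (28, 26): λ = (3·28² + 21)/(2·26) ≡ 24/23. 23⁻¹ ≡ 24 (mod 29), so λ ≡ 24·24 ≡ 25.
  x = λ² - 28 - 28 = 625 - 56 ≡ 18; y = λ·(28 - 18) - 26 ≡ 21. → (18, 21)
add P: (18, 21) + (15, 3). λ = (3 - 21)/(15 - 18) ≡ 11/26 mod 29. 26⁻¹ ≡ 19 (mod 29) since 26·19 = 494 ≡ 1, so λ ≡ 6.
  x = λ² - 18 - 15 = 36 - 33 ≡ 3; y = λ·(18 - 3) - 21 ≡ 11. → (3, 11)

(3, 11)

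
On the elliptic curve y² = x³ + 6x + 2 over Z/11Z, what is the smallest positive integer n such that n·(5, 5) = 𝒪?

2P: tangent at (5, 5): λ = (3·5² + 6)/(2·5) ≡ 4/10. 10⁻¹ ≡ 10 (mod 11) since 10·10 = 100 ≡ 1, so λ ≡ 4·10 ≡ 7.
  x = λ² - 5 - 5 = 49 - 10 ≡ 6; y = λ·(5 - 6) - 5 ≡ 10. → (6, 10)
3P: (6, 10) + (5, 5). λ = (5 - 10)/(5 - 6) ≡ 6/10 mod 11. 10⁻¹ ≡ 10 (mod 11), so λ ≡ 5.
  x = λ² - 6 - 5 = 25 - 11 ≡ 3; y = λ·(6 - 3) - 10 ≡ 5. → (3, 5)
4P: (3, 5) + (5, 5). λ = (5 - 5)/(5 - 3) ≡ 0/2 mod 11. 2⁻¹ ≡ 6 (mod 11), so λ ≡ 0.
  x = λ² - 3 - 5 = 0 - 8 ≡ 3; y = λ·(3 - 3) - 5 ≡ 6. → (3, 6)
5P: (3, 6) + (5, 5). λ = (5 - 6)/(5 - 3) ≡ 10/2 mod 11. 2⁻¹ ≡ 6 (mod 11) since 2·6 = 12 ≡ 1, so λ ≡ 5.
  x = λ² - 3 - 5 = 25 - 8 ≡ 6; y = λ·(3 - 6) - 6 ≡ 1. → (6, 1)
6P: (6, 1) + (5, 5). λ = (5 - 1)/(5 - 6) ≡ 4/10 mod 11. 10⁻¹ ≡ 10 (mod 11) since 10·10 = 100 ≡ 1, so λ ≡ 7.
  x = λ² - 6 - 5 = 49 - 11 ≡ 5; y = λ·(6 - 5) - 1 ≡ 6. → (5, 6)
7P: (5, 6) + (5, 5): same x and y₁ ≡ -y₂, so the sum is 𝒪.
7P = 𝒪, so the order is 7.

7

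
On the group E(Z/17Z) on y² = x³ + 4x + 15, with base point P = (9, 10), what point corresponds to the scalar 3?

(0, 7)

Repeated addition: build up to 3P.
2P: tangent at (9, 10): λ = (3·9² + 4)/(2·10) ≡ 9/3. 3⁻¹ ≡ 6 (mod 17) since 3·6 = 18 ≡ 1, so λ ≡ 9·6 ≡ 3.
  x = λ² - 9 - 9 = 9 - 18 ≡ 8; y = λ·(9 - 8) - 10 ≡ 10. → (8, 10)
3P: (8, 10) + (9, 10). λ = (10 - 10)/(9 - 8) ≡ 0/1 mod 17. 1⁻¹ ≡ 1 (mod 17) since 1·1 = 1 ≡ 1, so λ ≡ 0.
  x = λ² - 8 - 9 = 0 - 17 ≡ 0; y = λ·(8 - 0) - 10 ≡ 7. → (0, 7)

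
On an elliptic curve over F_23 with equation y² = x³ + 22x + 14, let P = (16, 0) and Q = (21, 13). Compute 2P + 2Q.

First 2P:
Repeated addition: build up to 2P.
2P: (16, 0) + (16, 0): same x and y₁ ≡ -y₂, so the sum is the point at infinity.
2P = the point at infinity.
Next 2Q:
Repeated addition: build up to 2Q.
2Q: tangent at (21, 13): λ = (3·21² + 22)/(2·13) ≡ 11/3. 3⁻¹ ≡ 8 (mod 23) since 3·8 = 24 ≡ 1, so λ ≡ 11·8 ≡ 19.
  x = λ² - 21 - 21 = 361 - 42 ≡ 20; y = λ·(21 - 20) - 13 ≡ 6. → (20, 6)
2Q = (20, 6).
Finally 2P + 2Q:
the point at infinity + (20, 6) = (20, 6) (identity).

(20, 6)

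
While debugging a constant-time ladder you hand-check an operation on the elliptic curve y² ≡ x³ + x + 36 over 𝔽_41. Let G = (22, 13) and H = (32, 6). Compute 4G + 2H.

(31, 25)

First 4G:
Repeated addition: build up to 4G.
2G: tangent at (22, 13): λ = (3·22² + 1)/(2·13) ≡ 18/26. 26⁻¹ ≡ 30 (mod 41) since 26·30 = 780 ≡ 1, so λ ≡ 18·30 ≡ 7.
  x = λ² - 22 - 22 = 49 - 44 ≡ 5; y = λ·(22 - 5) - 13 ≡ 24. → (5, 24)
3G: (5, 24) + (22, 13). λ = (13 - 24)/(22 - 5) ≡ 30/17 mod 41. 17⁻¹ ≡ 29 (mod 41) since 17·29 = 493 ≡ 1, so λ ≡ 9.
  x = λ² - 5 - 22 = 81 - 27 ≡ 13; y = λ·(5 - 13) - 24 ≡ 27. → (13, 27)
4G: (13, 27) + (22, 13). λ = (13 - 27)/(22 - 13) ≡ 27/9 mod 41. 9⁻¹ ≡ 32 (mod 41), so λ ≡ 3.
  x = λ² - 13 - 22 = 9 - 35 ≡ 15; y = λ·(13 - 15) - 27 ≡ 8. → (15, 8)
4G = (15, 8).
Next 2H:
Repeated addition: build up to 2H.
2H: tangent at (32, 6): λ = (3·32² + 1)/(2·6) ≡ 39/12. 12⁻¹ ≡ 24 (mod 41), so λ ≡ 39·24 ≡ 34.
  x = λ² - 32 - 32 = 1156 - 64 ≡ 26; y = λ·(32 - 26) - 6 ≡ 34. → (26, 34)
2H = (26, 34).
Finally 4G + 2H:
(15, 8) + (26, 34). λ = (34 - 8)/(26 - 15) ≡ 26/11 mod 41. 11⁻¹ ≡ 15 (mod 41), so λ ≡ 21.
  x = λ² - 15 - 26 = 441 - 41 ≡ 31; y = λ·(15 - 31) - 8 ≡ 25. → (31, 25)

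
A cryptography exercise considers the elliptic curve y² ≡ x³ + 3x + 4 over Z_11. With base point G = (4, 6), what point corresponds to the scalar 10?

(0, 9)

Repeated addition: build up to 10G.
2G: tangent at (4, 6): λ = (3·4² + 3)/(2·6) ≡ 7/1. 1⁻¹ ≡ 1 (mod 11), so λ ≡ 7·1 ≡ 7.
  x = λ² - 4 - 4 = 49 - 8 ≡ 8; y = λ·(4 - 8) - 6 ≡ 10. → (8, 10)
3G: (8, 10) + (4, 6). λ = (6 - 10)/(4 - 8) ≡ 7/7 mod 11. 7⁻¹ ≡ 8 (mod 11) since 7·8 = 56 ≡ 1, so λ ≡ 1.
  x = λ² - 8 - 4 = 1 - 12 ≡ 0; y = λ·(8 - 0) - 10 ≡ 9. → (0, 9)
4G: (0, 9) + (4, 6). λ = (6 - 9)/(4 - 0) ≡ 8/4 mod 11. 4⁻¹ ≡ 3 (mod 11), so λ ≡ 2.
  x = λ² - 0 - 4 = 4 - 4 ≡ 0; y = λ·(0 - 0) - 9 ≡ 2. → (0, 2)
5G: (0, 2) + (4, 6). λ = (6 - 2)/(4 - 0) ≡ 4/4 mod 11. 4⁻¹ ≡ 3 (mod 11), so λ ≡ 1.
  x = λ² - 0 - 4 = 1 - 4 ≡ 8; y = λ·(0 - 8) - 2 ≡ 1. → (8, 1)
6G: (8, 1) + (4, 6). λ = (6 - 1)/(4 - 8) ≡ 5/7 mod 11. 7⁻¹ ≡ 8 (mod 11), so λ ≡ 7.
  x = λ² - 8 - 4 = 49 - 12 ≡ 4; y = λ·(8 - 4) - 1 ≡ 5. → (4, 5)
7G: (4, 5) + (4, 6): same x and y₁ ≡ -y₂, so the sum is O.
8G: O + (4, 6) = (4, 6) (identity).
9G: tangent at (4, 6): λ = (3·4² + 3)/(2·6) ≡ 7/1. 1⁻¹ ≡ 1 (mod 11), so λ ≡ 7·1 ≡ 7.
  x = λ² - 4 - 4 = 49 - 8 ≡ 8; y = λ·(4 - 8) - 6 ≡ 10. → (8, 10)
10G: (8, 10) + (4, 6). λ = (6 - 10)/(4 - 8) ≡ 7/7 mod 11. 7⁻¹ ≡ 8 (mod 11), so λ ≡ 1.
  x = λ² - 8 - 4 = 1 - 12 ≡ 0; y = λ·(8 - 0) - 10 ≡ 9. → (0, 9)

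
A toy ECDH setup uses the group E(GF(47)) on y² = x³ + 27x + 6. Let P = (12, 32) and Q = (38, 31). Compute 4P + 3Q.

First 4P:
Double-and-add on 4 = (100)₂. Start with P = (12, 32) for the leading 1-bit.
double: tangent at (12, 32): λ = (3·12² + 27)/(2·32) ≡ 36/17. 17⁻¹ ≡ 36 (mod 47), so λ ≡ 36·36 ≡ 27.
  x = λ² - 12 - 12 = 729 - 24 ≡ 0; y = λ·(12 - 0) - 32 ≡ 10. → (0, 10)
double: tangent at (0, 10): λ = (3·0² + 27)/(2·10) ≡ 27/20. 20⁻¹ ≡ 40 (mod 47), so λ ≡ 27·40 ≡ 46.
  x = λ² - 0 - 0 = 2116 - 0 ≡ 1; y = λ·(0 - 1) - 10 ≡ 38. → (1, 38)
4P = (1, 38).
Next 3Q:
Repeated addition: build up to 3Q.
2Q: tangent at (38, 31): λ = (3·38² + 27)/(2·31) ≡ 35/15. 15⁻¹ ≡ 22 (mod 47), so λ ≡ 35·22 ≡ 18.
  x = λ² - 38 - 38 = 324 - 76 ≡ 13; y = λ·(38 - 13) - 31 ≡ 43. → (13, 43)
3Q: (13, 43) + (38, 31). λ = (31 - 43)/(38 - 13) ≡ 35/25 mod 47. 25⁻¹ ≡ 32 (mod 47), so λ ≡ 39.
  x = λ² - 13 - 38 = 1521 - 51 ≡ 13; y = λ·(13 - 13) - 43 ≡ 4. → (13, 4)
3Q = (13, 4).
Finally 4P + 3Q:
(1, 38) + (13, 4). λ = (4 - 38)/(13 - 1) ≡ 13/12 mod 47. 12⁻¹ ≡ 4 (mod 47) since 12·4 = 48 ≡ 1, so λ ≡ 5.
  x = λ² - 1 - 13 = 25 - 14 ≡ 11; y = λ·(1 - 11) - 38 ≡ 6. → (11, 6)

(11, 6)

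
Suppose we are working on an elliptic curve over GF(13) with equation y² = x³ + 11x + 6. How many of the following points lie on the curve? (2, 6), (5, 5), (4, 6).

(2, 6): 6² ≡ 10, rhs ≡ 10 → on.
(5, 5): 5² ≡ 12, rhs ≡ 4 → off.
(4, 6): 6² ≡ 10, rhs ≡ 10 → on.

2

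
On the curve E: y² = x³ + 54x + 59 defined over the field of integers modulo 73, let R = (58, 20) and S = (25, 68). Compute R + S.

(44, 26)

(58, 20) + (25, 68). λ = (68 - 20)/(25 - 58) ≡ 48/40 mod 73. 40⁻¹ ≡ 42 (mod 73), so λ ≡ 45.
  x = λ² - 58 - 25 = 2025 - 83 ≡ 44; y = λ·(58 - 44) - 20 ≡ 26. → (44, 26)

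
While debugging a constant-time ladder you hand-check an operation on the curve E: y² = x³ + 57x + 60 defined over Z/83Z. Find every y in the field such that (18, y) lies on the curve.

x³ + 57x + 60 = 6918 ≡ 29 (mod 83).
Square roots of 29 mod 83: 19 and 64 (since 19² = 361 ≡ 29).

19, 64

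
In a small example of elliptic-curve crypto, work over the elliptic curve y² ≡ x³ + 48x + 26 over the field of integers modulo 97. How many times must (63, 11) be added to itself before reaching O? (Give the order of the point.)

7

2P: tangent at (63, 11): λ = (3·63² + 48)/(2·11) ≡ 24/22. 22⁻¹ ≡ 75 (mod 97) since 22·75 = 1650 ≡ 1, so λ ≡ 24·75 ≡ 54.
  x = λ² - 63 - 63 = 2916 - 126 ≡ 74; y = λ·(63 - 74) - 11 ≡ 74. → (74, 74)
3P: (74, 74) + (63, 11). λ = (11 - 74)/(63 - 74) ≡ 34/86 mod 97. 86⁻¹ ≡ 44 (mod 97), so λ ≡ 41.
  x = λ² - 74 - 63 = 1681 - 137 ≡ 89; y = λ·(74 - 89) - 74 ≡ 87. → (89, 87)
4P: (89, 87) + (63, 11). λ = (11 - 87)/(63 - 89) ≡ 21/71 mod 97. 71⁻¹ ≡ 41 (mod 97) since 71·41 = 2911 ≡ 1, so λ ≡ 85.
  x = λ² - 89 - 63 = 7225 - 152 ≡ 89; y = λ·(89 - 89) - 87 ≡ 10. → (89, 10)
5P: (89, 10) + (63, 11). λ = (11 - 10)/(63 - 89) ≡ 1/71 mod 97. 71⁻¹ ≡ 41 (mod 97) since 71·41 = 2911 ≡ 1, so λ ≡ 41.
  x = λ² - 89 - 63 = 1681 - 152 ≡ 74; y = λ·(89 - 74) - 10 ≡ 23. → (74, 23)
6P: (74, 23) + (63, 11). λ = (11 - 23)/(63 - 74) ≡ 85/86 mod 97. 86⁻¹ ≡ 44 (mod 97) since 86·44 = 3784 ≡ 1, so λ ≡ 54.
  x = λ² - 74 - 63 = 2916 - 137 ≡ 63; y = λ·(74 - 63) - 23 ≡ 86. → (63, 86)
7P: (63, 86) + (63, 11): same x and y₁ ≡ -y₂, so the sum is O.
7P = O, so the order is 7.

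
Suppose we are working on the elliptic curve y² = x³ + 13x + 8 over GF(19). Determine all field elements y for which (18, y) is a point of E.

x³ + 13x + 8 = 6074 ≡ 13 (mod 19).
13 is a non-residue mod 19; no y exists.

none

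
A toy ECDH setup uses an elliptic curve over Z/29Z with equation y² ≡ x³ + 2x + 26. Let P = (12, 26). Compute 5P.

(12, 26)

Repeated addition: build up to 5P.
2P: tangent at (12, 26): λ = (3·12² + 2)/(2·26) ≡ 28/23. 23⁻¹ ≡ 24 (mod 29) since 23·24 = 552 ≡ 1, so λ ≡ 28·24 ≡ 5.
  x = λ² - 12 - 12 = 25 - 24 ≡ 1; y = λ·(12 - 1) - 26 ≡ 0. → (1, 0)
3P: (1, 0) + (12, 26). λ = (26 - 0)/(12 - 1) ≡ 26/11 mod 29. 11⁻¹ ≡ 8 (mod 29), so λ ≡ 5.
  x = λ² - 1 - 12 = 25 - 13 ≡ 12; y = λ·(1 - 12) - 0 ≡ 3. → (12, 3)
4P: (12, 3) + (12, 26): same x and y₁ ≡ -y₂, so the sum is ∞.
5P: ∞ + (12, 26) = (12, 26) (identity).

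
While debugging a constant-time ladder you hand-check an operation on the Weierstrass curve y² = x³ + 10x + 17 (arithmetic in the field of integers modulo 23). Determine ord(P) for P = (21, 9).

2P: tangent at (21, 9): λ = (3·21² + 10)/(2·9) ≡ 22/18. 18⁻¹ ≡ 9 (mod 23) since 18·9 = 162 ≡ 1, so λ ≡ 22·9 ≡ 14.
  x = λ² - 21 - 21 = 196 - 42 ≡ 16; y = λ·(21 - 16) - 9 ≡ 15. → (16, 15)
3P: (16, 15) + (21, 9). λ = (9 - 15)/(21 - 16) ≡ 17/5 mod 23. 5⁻¹ ≡ 14 (mod 23), so λ ≡ 8.
  x = λ² - 16 - 21 = 64 - 37 ≡ 4; y = λ·(16 - 4) - 15 ≡ 12. → (4, 12)
4P: (4, 12) + (21, 9). λ = (9 - 12)/(21 - 4) ≡ 20/17 mod 23. 17⁻¹ ≡ 19 (mod 23), so λ ≡ 12.
  x = λ² - 4 - 21 = 144 - 25 ≡ 4; y = λ·(4 - 4) - 12 ≡ 11. → (4, 11)
5P: (4, 11) + (21, 9). λ = (9 - 11)/(21 - 4) ≡ 21/17 mod 23. 17⁻¹ ≡ 19 (mod 23), so λ ≡ 8.
  x = λ² - 4 - 21 = 64 - 25 ≡ 16; y = λ·(4 - 16) - 11 ≡ 8. → (16, 8)
6P: (16, 8) + (21, 9). λ = (9 - 8)/(21 - 16) ≡ 1/5 mod 23. 5⁻¹ ≡ 14 (mod 23) since 5·14 = 70 ≡ 1, so λ ≡ 14.
  x = λ² - 16 - 21 = 196 - 37 ≡ 21; y = λ·(16 - 21) - 8 ≡ 14. → (21, 14)
7P: (21, 14) + (21, 9): same x and y₁ ≡ -y₂, so the sum is O.
7P = O, so the order is 7.

7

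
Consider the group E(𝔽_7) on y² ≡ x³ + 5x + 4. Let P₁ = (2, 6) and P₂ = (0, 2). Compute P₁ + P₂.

(2, 6) + (0, 2). λ = (2 - 6)/(0 - 2) ≡ 3/5 mod 7. 5⁻¹ ≡ 3 (mod 7) since 5·3 = 15 ≡ 1, so λ ≡ 2.
  x = λ² - 2 - 0 = 4 - 2 ≡ 2; y = λ·(2 - 2) - 6 ≡ 1. → (2, 1)

(2, 1)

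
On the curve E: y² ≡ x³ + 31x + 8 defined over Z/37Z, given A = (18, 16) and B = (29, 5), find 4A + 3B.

First 4A:
Double-and-add on 4 = (100)₂. Start with A = (18, 16) for the leading 1-bit.
double: tangent at (18, 16): λ = (3·18² + 31)/(2·16) ≡ 4/32. 32⁻¹ ≡ 22 (mod 37), so λ ≡ 4·22 ≡ 14.
  x = λ² - 18 - 18 = 196 - 36 ≡ 12; y = λ·(18 - 12) - 16 ≡ 31. → (12, 31)
double: tangent at (12, 31): λ = (3·12² + 31)/(2·31) ≡ 19/25. 25⁻¹ ≡ 3 (mod 37), so λ ≡ 19·3 ≡ 20.
  x = λ² - 12 - 12 = 400 - 24 ≡ 6; y = λ·(12 - 6) - 31 ≡ 15. → (6, 15)
4A = (6, 15).
Next 3B:
Repeated addition: build up to 3B.
2B: tangent at (29, 5): λ = (3·29² + 31)/(2·5) ≡ 1/10. 10⁻¹ ≡ 26 (mod 37), so λ ≡ 1·26 ≡ 26.
  x = λ² - 29 - 29 = 676 - 58 ≡ 26; y = λ·(29 - 26) - 5 ≡ 36. → (26, 36)
3B: (26, 36) + (29, 5). λ = (5 - 36)/(29 - 26) ≡ 6/3 mod 37. 3⁻¹ ≡ 25 (mod 37) since 3·25 = 75 ≡ 1, so λ ≡ 2.
  x = λ² - 26 - 29 = 4 - 55 ≡ 23; y = λ·(26 - 23) - 36 ≡ 7. → (23, 7)
3B = (23, 7).
Finally 4A + 3B:
(6, 15) + (23, 7). λ = (7 - 15)/(23 - 6) ≡ 29/17 mod 37. 17⁻¹ ≡ 24 (mod 37) since 17·24 = 408 ≡ 1, so λ ≡ 30.
  x = λ² - 6 - 23 = 900 - 29 ≡ 20; y = λ·(6 - 20) - 15 ≡ 9. → (20, 9)

(20, 9)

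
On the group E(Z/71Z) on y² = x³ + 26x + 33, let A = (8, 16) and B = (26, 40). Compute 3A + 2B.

First 3A:
Repeated addition: build up to 3A.
2A: tangent at (8, 16): λ = (3·8² + 26)/(2·16) ≡ 5/32. 32⁻¹ ≡ 20 (mod 71) since 32·20 = 640 ≡ 1, so λ ≡ 5·20 ≡ 29.
  x = λ² - 8 - 8 = 841 - 16 ≡ 44; y = λ·(8 - 44) - 16 ≡ 5. → (44, 5)
3A: (44, 5) + (8, 16). λ = (16 - 5)/(8 - 44) ≡ 11/35 mod 71. 35⁻¹ ≡ 69 (mod 71), so λ ≡ 49.
  x = λ² - 44 - 8 = 2401 - 52 ≡ 6; y = λ·(44 - 6) - 5 ≡ 11. → (6, 11)
3A = (6, 11).
Next 2B:
Repeated addition: build up to 2B.
2B: tangent at (26, 40): λ = (3·26² + 26)/(2·40) ≡ 66/9. 9⁻¹ ≡ 8 (mod 71), so λ ≡ 66·8 ≡ 31.
  x = λ² - 26 - 26 = 961 - 52 ≡ 57; y = λ·(26 - 57) - 40 ≡ 64. → (57, 64)
2B = (57, 64).
Finally 3A + 2B:
(6, 11) + (57, 64). λ = (64 - 11)/(57 - 6) ≡ 53/51 mod 71. 51⁻¹ ≡ 39 (mod 71) since 51·39 = 1989 ≡ 1, so λ ≡ 8.
  x = λ² - 6 - 57 = 64 - 63 ≡ 1; y = λ·(6 - 1) - 11 ≡ 29. → (1, 29)

(1, 29)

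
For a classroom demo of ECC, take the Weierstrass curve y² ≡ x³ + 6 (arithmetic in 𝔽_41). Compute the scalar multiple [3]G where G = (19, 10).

Repeated addition: build up to 3G.
2G: tangent at (19, 10): λ = (3·19² + 0)/(2·10) ≡ 17/20. 20⁻¹ ≡ 39 (mod 41) since 20·39 = 780 ≡ 1, so λ ≡ 17·39 ≡ 7.
  x = λ² - 19 - 19 = 49 - 38 ≡ 11; y = λ·(19 - 11) - 10 ≡ 5. → (11, 5)
3G: (11, 5) + (19, 10). λ = (10 - 5)/(19 - 11) ≡ 5/8 mod 41. 8⁻¹ ≡ 36 (mod 41), so λ ≡ 16.
  x = λ² - 11 - 19 = 256 - 30 ≡ 21; y = λ·(11 - 21) - 5 ≡ 40. → (21, 40)

(21, 40)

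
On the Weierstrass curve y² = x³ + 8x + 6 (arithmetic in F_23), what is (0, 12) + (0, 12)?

(18, 5)

tangent at (0, 12): λ = (3·0² + 8)/(2·12) ≡ 8/1. 1⁻¹ ≡ 1 (mod 23), so λ ≡ 8·1 ≡ 8.
  x = λ² - 0 - 0 = 64 - 0 ≡ 18; y = λ·(0 - 18) - 12 ≡ 5. → (18, 5)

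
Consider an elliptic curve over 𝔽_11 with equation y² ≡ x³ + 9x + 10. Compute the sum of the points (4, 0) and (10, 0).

(4, 0) + (10, 0). λ = (0 - 0)/(10 - 4) ≡ 0/6 mod 11. 6⁻¹ ≡ 2 (mod 11), so λ ≡ 0.
  x = λ² - 4 - 10 = 0 - 14 ≡ 8; y = λ·(4 - 8) - 0 ≡ 0. → (8, 0)

(8, 0)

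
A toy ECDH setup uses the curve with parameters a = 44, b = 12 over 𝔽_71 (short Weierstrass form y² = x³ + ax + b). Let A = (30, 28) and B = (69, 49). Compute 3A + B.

First 3A:
Repeated addition: build up to 3A.
2A: tangent at (30, 28): λ = (3·30² + 44)/(2·28) ≡ 46/56. 56⁻¹ ≡ 52 (mod 71), so λ ≡ 46·52 ≡ 49.
  x = λ² - 30 - 30 = 2401 - 60 ≡ 69; y = λ·(30 - 69) - 28 ≡ 49. → (69, 49)
3A: (69, 49) + (30, 28). λ = (28 - 49)/(30 - 69) ≡ 50/32 mod 71. 32⁻¹ ≡ 20 (mod 71) since 32·20 = 640 ≡ 1, so λ ≡ 6.
  x = λ² - 69 - 30 = 36 - 99 ≡ 8; y = λ·(69 - 8) - 49 ≡ 33. → (8, 33)
3A = (8, 33).
Finally 3A + B:
(8, 33) + (69, 49). λ = (49 - 33)/(69 - 8) ≡ 16/61 mod 71. 61⁻¹ ≡ 7 (mod 71) since 61·7 = 427 ≡ 1, so λ ≡ 41.
  x = λ² - 8 - 69 = 1681 - 77 ≡ 42; y = λ·(8 - 42) - 33 ≡ 64. → (42, 64)

(42, 64)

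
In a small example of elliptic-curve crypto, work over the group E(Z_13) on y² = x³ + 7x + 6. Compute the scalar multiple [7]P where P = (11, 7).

Repeated addition: build up to 7P.
2P: tangent at (11, 7): λ = (3·11² + 7)/(2·7) ≡ 6/1. 1⁻¹ ≡ 1 (mod 13), so λ ≡ 6·1 ≡ 6.
  x = λ² - 11 - 11 = 36 - 22 ≡ 1; y = λ·(11 - 1) - 7 ≡ 1. → (1, 1)
3P: (1, 1) + (11, 7). λ = (7 - 1)/(11 - 1) ≡ 6/10 mod 13. 10⁻¹ ≡ 4 (mod 13), so λ ≡ 11.
  x = λ² - 1 - 11 = 121 - 12 ≡ 5; y = λ·(1 - 5) - 1 ≡ 7. → (5, 7)
4P: (5, 7) + (11, 7). λ = (7 - 7)/(11 - 5) ≡ 0/6 mod 13. 6⁻¹ ≡ 11 (mod 13), so λ ≡ 0.
  x = λ² - 5 - 11 = 0 - 16 ≡ 10; y = λ·(5 - 10) - 7 ≡ 6. → (10, 6)
5P: (10, 6) + (11, 7). λ = (7 - 6)/(11 - 10) ≡ 1/1 mod 13. 1⁻¹ ≡ 1 (mod 13), so λ ≡ 1.
  x = λ² - 10 - 11 = 1 - 21 ≡ 6; y = λ·(10 - 6) - 6 ≡ 11. → (6, 11)
6P: (6, 11) + (11, 7). λ = (7 - 11)/(11 - 6) ≡ 9/5 mod 13. 5⁻¹ ≡ 8 (mod 13), so λ ≡ 7.
  x = λ² - 6 - 11 = 49 - 17 ≡ 6; y = λ·(6 - 6) - 11 ≡ 2. → (6, 2)
7P: (6, 2) + (11, 7). λ = (7 - 2)/(11 - 6) ≡ 5/5 mod 13. 5⁻¹ ≡ 8 (mod 13), so λ ≡ 1.
  x = λ² - 6 - 11 = 1 - 17 ≡ 10; y = λ·(6 - 10) - 2 ≡ 7. → (10, 7)

(10, 7)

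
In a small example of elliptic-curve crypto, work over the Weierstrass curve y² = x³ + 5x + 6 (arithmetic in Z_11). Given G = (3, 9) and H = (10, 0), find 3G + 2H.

O

First 3G:
Repeated addition: build up to 3G.
2G: tangent at (3, 9): λ = (3·3² + 5)/(2·9) ≡ 10/7. 7⁻¹ ≡ 8 (mod 11), so λ ≡ 10·8 ≡ 3.
  x = λ² - 3 - 3 = 9 - 6 ≡ 3; y = λ·(3 - 3) - 9 ≡ 2. → (3, 2)
3G: (3, 2) + (3, 9): same x and y₁ ≡ -y₂, so the sum is ∞.
3G = ∞.
Next 2H:
Repeated addition: build up to 2H.
2H: (10, 0) + (10, 0): same x and y₁ ≡ -y₂, so the sum is ∞.
2H = ∞.
Finally 3G + 2H:
∞ + ∞ = ∞ (identity).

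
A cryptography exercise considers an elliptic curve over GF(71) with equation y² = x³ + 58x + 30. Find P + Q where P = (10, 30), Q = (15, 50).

(10, 30) + (15, 50). λ = (50 - 30)/(15 - 10) ≡ 20/5 mod 71. 5⁻¹ ≡ 57 (mod 71) since 5·57 = 285 ≡ 1, so λ ≡ 4.
  x = λ² - 10 - 15 = 16 - 25 ≡ 62; y = λ·(10 - 62) - 30 ≡ 46. → (62, 46)

(62, 46)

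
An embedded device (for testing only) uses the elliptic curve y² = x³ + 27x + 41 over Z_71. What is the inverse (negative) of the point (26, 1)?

-(26, 1) = (26, -1 mod 71) = (26, 70).

(26, 70)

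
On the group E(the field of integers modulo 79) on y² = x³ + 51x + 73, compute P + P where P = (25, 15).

(30, 59)

tangent at (25, 15): λ = (3·25² + 51)/(2·15) ≡ 30/30. 30⁻¹ ≡ 29 (mod 79), so λ ≡ 30·29 ≡ 1.
  x = λ² - 25 - 25 = 1 - 50 ≡ 30; y = λ·(25 - 30) - 15 ≡ 59. → (30, 59)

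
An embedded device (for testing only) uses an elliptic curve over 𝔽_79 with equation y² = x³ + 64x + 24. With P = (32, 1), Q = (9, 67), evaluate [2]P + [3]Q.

First 2P:
Repeated addition: build up to 2P.
2P: tangent at (32, 1): λ = (3·32² + 64)/(2·1) ≡ 55/2. 2⁻¹ ≡ 40 (mod 79), so λ ≡ 55·40 ≡ 67.
  x = λ² - 32 - 32 = 4489 - 64 ≡ 1; y = λ·(32 - 1) - 1 ≡ 22. → (1, 22)
2P = (1, 22).
Next 3Q:
Repeated addition: build up to 3Q.
2Q: tangent at (9, 67): λ = (3·9² + 64)/(2·67) ≡ 70/55. 55⁻¹ ≡ 23 (mod 79), so λ ≡ 70·23 ≡ 30.
  x = λ² - 9 - 9 = 900 - 18 ≡ 13; y = λ·(9 - 13) - 67 ≡ 50. → (13, 50)
3Q: (13, 50) + (9, 67). λ = (67 - 50)/(9 - 13) ≡ 17/75 mod 79. 75⁻¹ ≡ 59 (mod 79) since 75·59 = 4425 ≡ 1, so λ ≡ 55.
  x = λ² - 13 - 9 = 3025 - 22 ≡ 1; y = λ·(13 - 1) - 50 ≡ 57. → (1, 57)
3Q = (1, 57).
Finally 2P + 3Q:
(1, 22) + (1, 57): same x and y₁ ≡ -y₂, so the sum is O.

O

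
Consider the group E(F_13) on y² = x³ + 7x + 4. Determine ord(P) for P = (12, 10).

2P: tangent at (12, 10): λ = (3·12² + 7)/(2·10) ≡ 10/7. 7⁻¹ ≡ 2 (mod 13), so λ ≡ 10·2 ≡ 7.
  x = λ² - 12 - 12 = 49 - 24 ≡ 12; y = λ·(12 - 12) - 10 ≡ 3. → (12, 3)
3P: (12, 3) + (12, 10): same x and y₁ ≡ -y₂, so the sum is ∞.
3P = ∞, so the order is 3.

3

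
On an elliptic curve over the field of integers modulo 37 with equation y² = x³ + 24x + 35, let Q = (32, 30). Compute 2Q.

tangent at (32, 30): λ = (3·32² + 24)/(2·30) ≡ 25/23. 23⁻¹ ≡ 29 (mod 37), so λ ≡ 25·29 ≡ 22.
  x = λ² - 32 - 32 = 484 - 64 ≡ 13; y = λ·(32 - 13) - 30 ≡ 18. → (13, 18)

(13, 18)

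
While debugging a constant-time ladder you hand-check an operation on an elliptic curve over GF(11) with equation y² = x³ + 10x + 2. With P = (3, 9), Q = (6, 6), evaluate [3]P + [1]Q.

(3, 9)

First 3P:
Repeated addition: build up to 3P.
2P: tangent at (3, 9): λ = (3·3² + 10)/(2·9) ≡ 4/7. 7⁻¹ ≡ 8 (mod 11), so λ ≡ 4·8 ≡ 10.
  x = λ² - 3 - 3 = 100 - 6 ≡ 6; y = λ·(3 - 6) - 9 ≡ 5. → (6, 5)
3P: (6, 5) + (3, 9). λ = (9 - 5)/(3 - 6) ≡ 4/8 mod 11. 8⁻¹ ≡ 7 (mod 11), so λ ≡ 6.
  x = λ² - 6 - 3 = 36 - 9 ≡ 5; y = λ·(6 - 5) - 5 ≡ 1. → (5, 1)
3P = (5, 1).
Finally 3P + Q:
(5, 1) + (6, 6). λ = (6 - 1)/(6 - 5) ≡ 5/1 mod 11. 1⁻¹ ≡ 1 (mod 11) since 1·1 = 1 ≡ 1, so λ ≡ 5.
  x = λ² - 5 - 6 = 25 - 11 ≡ 3; y = λ·(5 - 3) - 1 ≡ 9. → (3, 9)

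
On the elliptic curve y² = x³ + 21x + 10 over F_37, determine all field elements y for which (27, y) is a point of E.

x³ + 21x + 10 = 20260 ≡ 21 (mod 37).
Square roots of 21 mod 37: 13 and 24 (since 13² = 169 ≡ 21).

13, 24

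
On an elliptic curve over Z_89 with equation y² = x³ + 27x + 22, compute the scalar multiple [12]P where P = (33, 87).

(34, 4)

Double-and-add on 12 = (1100)₂. Start with P = (33, 87) for the leading 1-bit.
double: tangent at (33, 87): λ = (3·33² + 27)/(2·87) ≡ 1/85. 85⁻¹ ≡ 22 (mod 89) since 85·22 = 1870 ≡ 1, so λ ≡ 1·22 ≡ 22.
  x = λ² - 33 - 33 = 484 - 66 ≡ 62; y = λ·(33 - 62) - 87 ≡ 76. → (62, 76)
add P: (62, 76) + (33, 87). λ = (87 - 76)/(33 - 62) ≡ 11/60 mod 89. 60⁻¹ ≡ 46 (mod 89) since 60·46 = 2760 ≡ 1, so λ ≡ 61.
  x = λ² - 62 - 33 = 3721 - 95 ≡ 66; y = λ·(62 - 66) - 76 ≡ 36. → (66, 36)
double: tangent at (66, 36): λ = (3·66² + 27)/(2·36) ≡ 12/72. 72⁻¹ ≡ 68 (mod 89), so λ ≡ 12·68 ≡ 15.
  x = λ² - 66 - 66 = 225 - 132 ≡ 4; y = λ·(66 - 4) - 36 ≡ 4. → (4, 4)
double: tangent at (4, 4): λ = (3·4² + 27)/(2·4) ≡ 75/8. 8⁻¹ ≡ 78 (mod 89), so λ ≡ 75·78 ≡ 65.
  x = λ² - 4 - 4 = 4225 - 8 ≡ 34; y = λ·(4 - 34) - 4 ≡ 4. → (34, 4)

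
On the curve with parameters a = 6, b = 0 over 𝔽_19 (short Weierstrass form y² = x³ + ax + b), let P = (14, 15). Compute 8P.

Repeated addition: build up to 8P.
2P: tangent at (14, 15): λ = (3·14² + 6)/(2·15) ≡ 5/11. 11⁻¹ ≡ 7 (mod 19), so λ ≡ 5·7 ≡ 16.
  x = λ² - 14 - 14 = 256 - 28 ≡ 0; y = λ·(14 - 0) - 15 ≡ 0. → (0, 0)
3P: (0, 0) + (14, 15). λ = (15 - 0)/(14 - 0) ≡ 15/14 mod 19. 14⁻¹ ≡ 15 (mod 19), so λ ≡ 16.
  x = λ² - 0 - 14 = 256 - 14 ≡ 14; y = λ·(0 - 14) - 0 ≡ 4. → (14, 4)
4P: (14, 4) + (14, 15): same x and y₁ ≡ -y₂, so the sum is ∞.
5P: ∞ + (14, 15) = (14, 15) (identity).
6P: tangent at (14, 15): λ = (3·14² + 6)/(2·15) ≡ 5/11. 11⁻¹ ≡ 7 (mod 19), so λ ≡ 5·7 ≡ 16.
  x = λ² - 14 - 14 = 256 - 28 ≡ 0; y = λ·(14 - 0) - 15 ≡ 0. → (0, 0)
7P: (0, 0) + (14, 15). λ = (15 - 0)/(14 - 0) ≡ 15/14 mod 19. 14⁻¹ ≡ 15 (mod 19), so λ ≡ 16.
  x = λ² - 0 - 14 = 256 - 14 ≡ 14; y = λ·(0 - 14) - 0 ≡ 4. → (14, 4)
8P: (14, 4) + (14, 15): same x and y₁ ≡ -y₂, so the sum is ∞.

O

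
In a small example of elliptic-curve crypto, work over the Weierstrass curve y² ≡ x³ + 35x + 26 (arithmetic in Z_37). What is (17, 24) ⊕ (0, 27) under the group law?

(24, 36)

(17, 24) + (0, 27). λ = (27 - 24)/(0 - 17) ≡ 3/20 mod 37. 20⁻¹ ≡ 13 (mod 37) since 20·13 = 260 ≡ 1, so λ ≡ 2.
  x = λ² - 17 - 0 = 4 - 17 ≡ 24; y = λ·(17 - 24) - 24 ≡ 36. → (24, 36)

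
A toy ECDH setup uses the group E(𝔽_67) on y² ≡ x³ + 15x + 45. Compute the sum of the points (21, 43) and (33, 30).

(21, 43) + (33, 30). λ = (30 - 43)/(33 - 21) ≡ 54/12 mod 67. 12⁻¹ ≡ 28 (mod 67), so λ ≡ 38.
  x = λ² - 21 - 33 = 1444 - 54 ≡ 50; y = λ·(21 - 50) - 43 ≡ 61. → (50, 61)

(50, 61)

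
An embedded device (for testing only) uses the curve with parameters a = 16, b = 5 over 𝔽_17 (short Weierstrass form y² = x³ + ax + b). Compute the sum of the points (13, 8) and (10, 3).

(10, 14)

(13, 8) + (10, 3). λ = (3 - 8)/(10 - 13) ≡ 12/14 mod 17. 14⁻¹ ≡ 11 (mod 17), so λ ≡ 13.
  x = λ² - 13 - 10 = 169 - 23 ≡ 10; y = λ·(13 - 10) - 8 ≡ 14. → (10, 14)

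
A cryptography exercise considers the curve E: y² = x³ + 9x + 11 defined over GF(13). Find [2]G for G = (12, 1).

tangent at (12, 1): λ = (3·12² + 9)/(2·1) ≡ 12/2. 2⁻¹ ≡ 7 (mod 13) since 2·7 = 14 ≡ 1, so λ ≡ 12·7 ≡ 6.
  x = λ² - 12 - 12 = 36 - 24 ≡ 12; y = λ·(12 - 12) - 1 ≡ 12. → (12, 12)

(12, 12)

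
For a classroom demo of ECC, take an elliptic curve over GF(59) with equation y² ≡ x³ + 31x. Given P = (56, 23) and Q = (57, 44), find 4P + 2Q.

First 4P:
Repeated addition: build up to 4P.
2P: tangent at (56, 23): λ = (3·56² + 31)/(2·23) ≡ 58/46. 46⁻¹ ≡ 9 (mod 59), so λ ≡ 58·9 ≡ 50.
  x = λ² - 56 - 56 = 2500 - 112 ≡ 28; y = λ·(56 - 28) - 23 ≡ 20. → (28, 20)
3P: (28, 20) + (56, 23). λ = (23 - 20)/(56 - 28) ≡ 3/28 mod 59. 28⁻¹ ≡ 19 (mod 59) since 28·19 = 532 ≡ 1, so λ ≡ 57.
  x = λ² - 28 - 56 = 3249 - 84 ≡ 38; y = λ·(28 - 38) - 20 ≡ 0. → (38, 0)
4P: (38, 0) + (56, 23). λ = (23 - 0)/(56 - 38) ≡ 23/18 mod 59. 18⁻¹ ≡ 23 (mod 59) since 18·23 = 414 ≡ 1, so λ ≡ 57.
  x = λ² - 38 - 56 = 3249 - 94 ≡ 28; y = λ·(38 - 28) - 0 ≡ 39. → (28, 39)
4P = (28, 39).
Next 2Q:
Repeated addition: build up to 2Q.
2Q: tangent at (57, 44): λ = (3·57² + 31)/(2·44) ≡ 43/29. 29⁻¹ ≡ 57 (mod 59), so λ ≡ 43·57 ≡ 32.
  x = λ² - 57 - 57 = 1024 - 114 ≡ 25; y = λ·(57 - 25) - 44 ≡ 36. → (25, 36)
2Q = (25, 36).
Finally 4P + 2Q:
(28, 39) + (25, 36). λ = (36 - 39)/(25 - 28) ≡ 56/56 mod 59. 56⁻¹ ≡ 39 (mod 59) since 56·39 = 2184 ≡ 1, so λ ≡ 1.
  x = λ² - 28 - 25 = 1 - 53 ≡ 7; y = λ·(28 - 7) - 39 ≡ 41. → (7, 41)

(7, 41)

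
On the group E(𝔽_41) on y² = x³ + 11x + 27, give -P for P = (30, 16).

(30, 25)

-(30, 16) = (30, -16 mod 41) = (30, 25).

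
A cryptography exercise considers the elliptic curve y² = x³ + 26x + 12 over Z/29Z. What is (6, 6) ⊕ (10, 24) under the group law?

(6, 6) + (10, 24). λ = (24 - 6)/(10 - 6) ≡ 18/4 mod 29. 4⁻¹ ≡ 22 (mod 29), so λ ≡ 19.
  x = λ² - 6 - 10 = 361 - 16 ≡ 26; y = λ·(6 - 26) - 6 ≡ 20. → (26, 20)

(26, 20)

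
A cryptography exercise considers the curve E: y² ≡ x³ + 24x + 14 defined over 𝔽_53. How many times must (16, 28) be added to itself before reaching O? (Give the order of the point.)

2P: tangent at (16, 28): λ = (3·16² + 24)/(2·28) ≡ 50/3. 3⁻¹ ≡ 18 (mod 53) since 3·18 = 54 ≡ 1, so λ ≡ 50·18 ≡ 52.
  x = λ² - 16 - 16 = 2704 - 32 ≡ 22; y = λ·(16 - 22) - 28 ≡ 31. → (22, 31)
3P: (22, 31) + (16, 28). λ = (28 - 31)/(16 - 22) ≡ 50/47 mod 53. 47⁻¹ ≡ 44 (mod 53), so λ ≡ 27.
  x = λ² - 22 - 16 = 729 - 38 ≡ 2; y = λ·(22 - 2) - 31 ≡ 32. → (2, 32)
4P: (2, 32) + (16, 28). λ = (28 - 32)/(16 - 2) ≡ 49/14 mod 53. 14⁻¹ ≡ 19 (mod 53) since 14·19 = 266 ≡ 1, so λ ≡ 30.
  x = λ² - 2 - 16 = 900 - 18 ≡ 34; y = λ·(2 - 34) - 32 ≡ 15. → (34, 15)
5P: (34, 15) + (16, 28). λ = (28 - 15)/(16 - 34) ≡ 13/35 mod 53. 35⁻¹ ≡ 50 (mod 53), so λ ≡ 14.
  x = λ² - 34 - 16 = 196 - 50 ≡ 40; y = λ·(34 - 40) - 15 ≡ 7. → (40, 7)
6P: (40, 7) + (16, 28). λ = (28 - 7)/(16 - 40) ≡ 21/29 mod 53. 29⁻¹ ≡ 11 (mod 53) since 29·11 = 319 ≡ 1, so λ ≡ 19.
  x = λ² - 40 - 16 = 361 - 56 ≡ 40; y = λ·(40 - 40) - 7 ≡ 46. → (40, 46)
7P: (40, 46) + (16, 28). λ = (28 - 46)/(16 - 40) ≡ 35/29 mod 53. 29⁻¹ ≡ 11 (mod 53), so λ ≡ 14.
  x = λ² - 40 - 16 = 196 - 56 ≡ 34; y = λ·(40 - 34) - 46 ≡ 38. → (34, 38)
8P: (34, 38) + (16, 28). λ = (28 - 38)/(16 - 34) ≡ 43/35 mod 53. 35⁻¹ ≡ 50 (mod 53) since 35·50 = 1750 ≡ 1, so λ ≡ 30.
  x = λ² - 34 - 16 = 900 - 50 ≡ 2; y = λ·(34 - 2) - 38 ≡ 21. → (2, 21)
9P: (2, 21) + (16, 28). λ = (28 - 21)/(16 - 2) ≡ 7/14 mod 53. 14⁻¹ ≡ 19 (mod 53), so λ ≡ 27.
  x = λ² - 2 - 16 = 729 - 18 ≡ 22; y = λ·(2 - 22) - 21 ≡ 22. → (22, 22)
10P: (22, 22) + (16, 28). λ = (28 - 22)/(16 - 22) ≡ 6/47 mod 53. 47⁻¹ ≡ 44 (mod 53) since 47·44 = 2068 ≡ 1, so λ ≡ 52.
  x = λ² - 22 - 16 = 2704 - 38 ≡ 16; y = λ·(22 - 16) - 22 ≡ 25. → (16, 25)
11P: (16, 25) + (16, 28): same x and y₁ ≡ -y₂, so the sum is O.
11P = O, so the order is 11.

11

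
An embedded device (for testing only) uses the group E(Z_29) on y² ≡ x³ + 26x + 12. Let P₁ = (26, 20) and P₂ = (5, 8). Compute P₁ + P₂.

(26, 20) + (5, 8). λ = (8 - 20)/(5 - 26) ≡ 17/8 mod 29. 8⁻¹ ≡ 11 (mod 29), so λ ≡ 13.
  x = λ² - 26 - 5 = 169 - 31 ≡ 22; y = λ·(26 - 22) - 20 ≡ 3. → (22, 3)

(22, 3)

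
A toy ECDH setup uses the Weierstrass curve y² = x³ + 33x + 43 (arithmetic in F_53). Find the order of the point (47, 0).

2P: (47, 0) + (47, 0): same x and y₁ ≡ -y₂, so the sum is O.
2P = O, so the order is 2.

2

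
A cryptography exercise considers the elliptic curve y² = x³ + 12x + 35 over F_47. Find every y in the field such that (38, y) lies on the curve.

none

x³ + 12x + 35 = 55363 ≡ 44 (mod 47).
44 is a non-residue mod 47; no y exists.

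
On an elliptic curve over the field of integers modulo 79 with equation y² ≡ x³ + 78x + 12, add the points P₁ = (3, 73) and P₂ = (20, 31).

(17, 22)

(3, 73) + (20, 31). λ = (31 - 73)/(20 - 3) ≡ 37/17 mod 79. 17⁻¹ ≡ 14 (mod 79) since 17·14 = 238 ≡ 1, so λ ≡ 44.
  x = λ² - 3 - 20 = 1936 - 23 ≡ 17; y = λ·(3 - 17) - 73 ≡ 22. → (17, 22)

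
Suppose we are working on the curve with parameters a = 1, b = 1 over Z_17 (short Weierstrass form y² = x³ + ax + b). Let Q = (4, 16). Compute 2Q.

(10, 12)

tangent at (4, 16): λ = (3·4² + 1)/(2·16) ≡ 15/15. 15⁻¹ ≡ 8 (mod 17) since 15·8 = 120 ≡ 1, so λ ≡ 15·8 ≡ 1.
  x = λ² - 4 - 4 = 1 - 8 ≡ 10; y = λ·(4 - 10) - 16 ≡ 12. → (10, 12)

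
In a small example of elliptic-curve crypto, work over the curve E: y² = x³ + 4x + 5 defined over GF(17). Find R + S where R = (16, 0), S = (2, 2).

(16, 0) + (2, 2). λ = (2 - 0)/(2 - 16) ≡ 2/3 mod 17. 3⁻¹ ≡ 6 (mod 17) since 3·6 = 18 ≡ 1, so λ ≡ 12.
  x = λ² - 16 - 2 = 144 - 18 ≡ 7; y = λ·(16 - 7) - 0 ≡ 6. → (7, 6)

(7, 6)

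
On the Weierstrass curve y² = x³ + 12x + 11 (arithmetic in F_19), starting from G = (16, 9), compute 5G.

(11, 7)

Double-and-add on 5 = (101)₂. Start with G = (16, 9) for the leading 1-bit.
double: tangent at (16, 9): λ = (3·16² + 12)/(2·9) ≡ 1/18. 18⁻¹ ≡ 18 (mod 19) since 18·18 = 324 ≡ 1, so λ ≡ 1·18 ≡ 18.
  x = λ² - 16 - 16 = 324 - 32 ≡ 7; y = λ·(16 - 7) - 9 ≡ 1. → (7, 1)
double: tangent at (7, 1): λ = (3·7² + 12)/(2·1) ≡ 7/2. 2⁻¹ ≡ 10 (mod 19), so λ ≡ 7·10 ≡ 13.
  x = λ² - 7 - 7 = 169 - 14 ≡ 3; y = λ·(7 - 3) - 1 ≡ 13. → (3, 13)
add G: (3, 13) + (16, 9). λ = (9 - 13)/(16 - 3) ≡ 15/13 mod 19. 13⁻¹ ≡ 3 (mod 19), so λ ≡ 7.
  x = λ² - 3 - 16 = 49 - 19 ≡ 11; y = λ·(3 - 11) - 13 ≡ 7. → (11, 7)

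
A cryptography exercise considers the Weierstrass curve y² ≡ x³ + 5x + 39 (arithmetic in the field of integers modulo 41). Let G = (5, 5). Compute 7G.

Double-and-add on 7 = (111)₂. Start with G = (5, 5) for the leading 1-bit.
double: tangent at (5, 5): λ = (3·5² + 5)/(2·5) ≡ 39/10. 10⁻¹ ≡ 37 (mod 41), so λ ≡ 39·37 ≡ 8.
  x = λ² - 5 - 5 = 64 - 10 ≡ 13; y = λ·(5 - 13) - 5 ≡ 13. → (13, 13)
add G: (13, 13) + (5, 5). λ = (5 - 13)/(5 - 13) ≡ 33/33 mod 41. 33⁻¹ ≡ 5 (mod 41), so λ ≡ 1.
  x = λ² - 13 - 5 = 1 - 18 ≡ 24; y = λ·(13 - 24) - 13 ≡ 17. → (24, 17)
double: tangent at (24, 17): λ = (3·24² + 5)/(2·17) ≡ 11/34. 34⁻¹ ≡ 35 (mod 41) since 34·35 = 1190 ≡ 1, so λ ≡ 11·35 ≡ 16.
  x = λ² - 24 - 24 = 256 - 48 ≡ 3; y = λ·(24 - 3) - 17 ≡ 32. → (3, 32)
add G: (3, 32) + (5, 5). λ = (5 - 32)/(5 - 3) ≡ 14/2 mod 41. 2⁻¹ ≡ 21 (mod 41), so λ ≡ 7.
  x = λ² - 3 - 5 = 49 - 8 ≡ 0; y = λ·(3 - 0) - 32 ≡ 30. → (0, 30)

(0, 30)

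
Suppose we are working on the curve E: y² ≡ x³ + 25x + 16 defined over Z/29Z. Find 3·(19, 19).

(21, 0)

Write Q = (19, 19).
Repeated addition: build up to 3Q.
2Q: tangent at (19, 19): λ = (3·19² + 25)/(2·19) ≡ 6/9. 9⁻¹ ≡ 13 (mod 29), so λ ≡ 6·13 ≡ 20.
  x = λ² - 19 - 19 = 400 - 38 ≡ 14; y = λ·(19 - 14) - 19 ≡ 23. → (14, 23)
3Q: (14, 23) + (19, 19). λ = (19 - 23)/(19 - 14) ≡ 25/5 mod 29. 5⁻¹ ≡ 6 (mod 29) since 5·6 = 30 ≡ 1, so λ ≡ 5.
  x = λ² - 14 - 19 = 25 - 33 ≡ 21; y = λ·(14 - 21) - 23 ≡ 0. → (21, 0)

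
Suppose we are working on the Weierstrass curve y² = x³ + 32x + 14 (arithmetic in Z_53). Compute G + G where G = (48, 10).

(21, 47)

tangent at (48, 10): λ = (3·48² + 32)/(2·10) ≡ 1/20. 20⁻¹ ≡ 8 (mod 53), so λ ≡ 1·8 ≡ 8.
  x = λ² - 48 - 48 = 64 - 96 ≡ 21; y = λ·(48 - 21) - 10 ≡ 47. → (21, 47)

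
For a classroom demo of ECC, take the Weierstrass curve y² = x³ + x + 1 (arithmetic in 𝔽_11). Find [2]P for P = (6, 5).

tangent at (6, 5): λ = (3·6² + 1)/(2·5) ≡ 10/10. 10⁻¹ ≡ 10 (mod 11), so λ ≡ 10·10 ≡ 1.
  x = λ² - 6 - 6 = 1 - 12 ≡ 0; y = λ·(6 - 0) - 5 ≡ 1. → (0, 1)

(0, 1)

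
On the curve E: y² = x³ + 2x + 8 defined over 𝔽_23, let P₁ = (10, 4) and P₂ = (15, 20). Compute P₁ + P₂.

(11, 2)

(10, 4) + (15, 20). λ = (20 - 4)/(15 - 10) ≡ 16/5 mod 23. 5⁻¹ ≡ 14 (mod 23) since 5·14 = 70 ≡ 1, so λ ≡ 17.
  x = λ² - 10 - 15 = 289 - 25 ≡ 11; y = λ·(10 - 11) - 4 ≡ 2. → (11, 2)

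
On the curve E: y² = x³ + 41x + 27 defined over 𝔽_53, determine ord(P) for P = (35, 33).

2P: tangent at (35, 33): λ = (3·35² + 41)/(2·33) ≡ 6/13. 13⁻¹ ≡ 49 (mod 53), so λ ≡ 6·49 ≡ 29.
  x = λ² - 35 - 35 = 841 - 70 ≡ 29; y = λ·(35 - 29) - 33 ≡ 35. → (29, 35)
3P: (29, 35) + (35, 33). λ = (33 - 35)/(35 - 29) ≡ 51/6 mod 53. 6⁻¹ ≡ 9 (mod 53) since 6·9 = 54 ≡ 1, so λ ≡ 35.
  x = λ² - 29 - 35 = 1225 - 64 ≡ 48; y = λ·(29 - 48) - 35 ≡ 42. → (48, 42)
4P: (48, 42) + (35, 33). λ = (33 - 42)/(35 - 48) ≡ 44/40 mod 53. 40⁻¹ ≡ 4 (mod 53), so λ ≡ 17.
  x = λ² - 48 - 35 = 289 - 83 ≡ 47; y = λ·(48 - 47) - 42 ≡ 28. → (47, 28)
5P: (47, 28) + (35, 33). λ = (33 - 28)/(35 - 47) ≡ 5/41 mod 53. 41⁻¹ ≡ 22 (mod 53) since 41·22 = 902 ≡ 1, so λ ≡ 4.
  x = λ² - 47 - 35 = 16 - 82 ≡ 40; y = λ·(47 - 40) - 28 ≡ 0. → (40, 0)
6P: (40, 0) + (35, 33). λ = (33 - 0)/(35 - 40) ≡ 33/48 mod 53. 48⁻¹ ≡ 21 (mod 53), so λ ≡ 4.
  x = λ² - 40 - 35 = 16 - 75 ≡ 47; y = λ·(40 - 47) - 0 ≡ 25. → (47, 25)
7P: (47, 25) + (35, 33). λ = (33 - 25)/(35 - 47) ≡ 8/41 mod 53. 41⁻¹ ≡ 22 (mod 53) since 41·22 = 902 ≡ 1, so λ ≡ 17.
  x = λ² - 47 - 35 = 289 - 82 ≡ 48; y = λ·(47 - 48) - 25 ≡ 11. → (48, 11)
8P: (48, 11) + (35, 33). λ = (33 - 11)/(35 - 48) ≡ 22/40 mod 53. 40⁻¹ ≡ 4 (mod 53) since 40·4 = 160 ≡ 1, so λ ≡ 35.
  x = λ² - 48 - 35 = 1225 - 83 ≡ 29; y = λ·(48 - 29) - 11 ≡ 18. → (29, 18)
9P: (29, 18) + (35, 33). λ = (33 - 18)/(35 - 29) ≡ 15/6 mod 53. 6⁻¹ ≡ 9 (mod 53), so λ ≡ 29.
  x = λ² - 29 - 35 = 841 - 64 ≡ 35; y = λ·(29 - 35) - 18 ≡ 20. → (35, 20)
10P: (35, 20) + (35, 33): same x and y₁ ≡ -y₂, so the sum is O.
10P = O, so the order is 10.

10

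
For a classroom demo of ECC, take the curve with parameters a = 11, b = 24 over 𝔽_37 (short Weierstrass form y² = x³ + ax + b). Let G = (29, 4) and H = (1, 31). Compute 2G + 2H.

(33, 29)

First 2G:
Repeated addition: build up to 2G.
2G: tangent at (29, 4): λ = (3·29² + 11)/(2·4) ≡ 18/8. 8⁻¹ ≡ 14 (mod 37), so λ ≡ 18·14 ≡ 30.
  x = λ² - 29 - 29 = 900 - 58 ≡ 28; y = λ·(29 - 28) - 4 ≡ 26. → (28, 26)
2G = (28, 26).
Next 2H:
Repeated addition: build up to 2H.
2H: tangent at (1, 31): λ = (3·1² + 11)/(2·31) ≡ 14/25. 25⁻¹ ≡ 3 (mod 37), so λ ≡ 14·3 ≡ 5.
  x = λ² - 1 - 1 = 25 - 2 ≡ 23; y = λ·(1 - 23) - 31 ≡ 7. → (23, 7)
2H = (23, 7).
Finally 2G + 2H:
(28, 26) + (23, 7). λ = (7 - 26)/(23 - 28) ≡ 18/32 mod 37. 32⁻¹ ≡ 22 (mod 37), so λ ≡ 26.
  x = λ² - 28 - 23 = 676 - 51 ≡ 33; y = λ·(28 - 33) - 26 ≡ 29. → (33, 29)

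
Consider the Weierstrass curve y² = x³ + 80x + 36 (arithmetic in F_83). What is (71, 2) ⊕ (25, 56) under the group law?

(71, 2) + (25, 56). λ = (56 - 2)/(25 - 71) ≡ 54/37 mod 83. 37⁻¹ ≡ 9 (mod 83) since 37·9 = 333 ≡ 1, so λ ≡ 71.
  x = λ² - 71 - 25 = 5041 - 96 ≡ 48; y = λ·(71 - 48) - 2 ≡ 54. → (48, 54)

(48, 54)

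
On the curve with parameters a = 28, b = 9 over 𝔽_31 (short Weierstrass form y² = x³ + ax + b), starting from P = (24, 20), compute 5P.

(13, 11)

Repeated addition: build up to 5P.
2P: tangent at (24, 20): λ = (3·24² + 28)/(2·20) ≡ 20/9. 9⁻¹ ≡ 7 (mod 31), so λ ≡ 20·7 ≡ 16.
  x = λ² - 24 - 24 = 256 - 48 ≡ 22; y = λ·(24 - 22) - 20 ≡ 12. → (22, 12)
3P: (22, 12) + (24, 20). λ = (20 - 12)/(24 - 22) ≡ 8/2 mod 31. 2⁻¹ ≡ 16 (mod 31) since 2·16 = 32 ≡ 1, so λ ≡ 4.
  x = λ² - 22 - 24 = 16 - 46 ≡ 1; y = λ·(22 - 1) - 12 ≡ 10. → (1, 10)
4P: (1, 10) + (24, 20). λ = (20 - 10)/(24 - 1) ≡ 10/23 mod 31. 23⁻¹ ≡ 27 (mod 31), so λ ≡ 22.
  x = λ² - 1 - 24 = 484 - 25 ≡ 25; y = λ·(1 - 25) - 10 ≡ 20. → (25, 20)
5P: (25, 20) + (24, 20). λ = (20 - 20)/(24 - 25) ≡ 0/30 mod 31. 30⁻¹ ≡ 30 (mod 31), so λ ≡ 0.
  x = λ² - 25 - 24 = 0 - 49 ≡ 13; y = λ·(25 - 13) - 20 ≡ 11. → (13, 11)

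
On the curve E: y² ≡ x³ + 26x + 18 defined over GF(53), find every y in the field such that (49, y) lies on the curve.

3, 50

x³ + 26x + 18 = 118941 ≡ 9 (mod 53).
Square roots of 9 mod 53: 3 and 50 (since 3² = 9 ≡ 9).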